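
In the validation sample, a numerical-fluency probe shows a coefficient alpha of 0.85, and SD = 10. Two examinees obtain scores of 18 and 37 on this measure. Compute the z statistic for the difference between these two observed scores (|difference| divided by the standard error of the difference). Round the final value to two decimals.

SEM = 10.00000·√(1 − 0.85000) ≃ 3.87298
SE_diff = √2 · SEM ≃ 5.47723
z = |18 − 37| / 5.47723 = 19 / 5.47723 ≃ 3.46891

3.47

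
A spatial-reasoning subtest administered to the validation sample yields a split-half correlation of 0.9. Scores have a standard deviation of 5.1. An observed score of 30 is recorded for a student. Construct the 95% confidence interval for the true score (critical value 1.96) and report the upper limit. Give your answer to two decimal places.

r_full = 2·0.9 / (1 + 0.9) ≃ 0.947
SEM = 5.100×√(1 − 0.947) ≃ 1.170
1.96 × SEM ≃ 2.293
Upper limit = 30 + 2.293 ≃ 32.293

32.29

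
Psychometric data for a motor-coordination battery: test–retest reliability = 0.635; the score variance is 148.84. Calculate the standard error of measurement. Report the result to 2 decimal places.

SD = √148.84 = 12.20000
SEM = 12.20000 × √(1 − 0.63500) = 12.20000 × √0.36500 ≈ 12.20000 × 0.60415 ≈ 7.37066

7.37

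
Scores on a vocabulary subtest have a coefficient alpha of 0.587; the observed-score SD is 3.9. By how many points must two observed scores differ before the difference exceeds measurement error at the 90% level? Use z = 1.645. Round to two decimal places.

5.83

SEM = 3.9000 * √(1 − 0.5870) = 3.9000 * √0.4130 ≈ 3.9000 * 0.6427 ≈ 2.5063
SE_diff = SEM * √2 ≈ 2.5063 * 1.4142 ≈ 3.5445
Minimum reliable difference = 1.645 * SE_diff ≈ 1.645 * 3.5445 ≈ 5.8307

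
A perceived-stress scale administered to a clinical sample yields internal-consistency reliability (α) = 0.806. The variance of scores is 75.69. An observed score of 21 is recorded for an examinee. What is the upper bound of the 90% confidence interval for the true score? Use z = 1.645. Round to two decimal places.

27.30

σ = 75.69^(1/2) = 8.7000
SEM = 8.7000 × √(1 − 0.8060) = 8.7000 × √0.1940 ≈ 8.7000 × 0.4405 ≈ 3.8320
1.645 × SEM ≈ 6.3036
Upper limit = 21 + 6.3036 ≈ 27.3036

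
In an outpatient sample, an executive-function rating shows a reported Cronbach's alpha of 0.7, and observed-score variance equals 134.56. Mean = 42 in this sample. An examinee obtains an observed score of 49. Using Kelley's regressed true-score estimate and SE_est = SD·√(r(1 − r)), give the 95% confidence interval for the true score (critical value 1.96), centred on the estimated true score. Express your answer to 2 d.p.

[36.48, 57.32]

σ = 134.56^(1/2) = 11.60000
T̂ = r·X + (1 − r)·M = 0.70000·49 + 0.30000·42 = 34.30000 + 12.60000 ≈ 46.90000
SE_est = SD · √(r(1 − r)) = 11.60000 · √0.21000 ≈ 11.60000 · 0.45826 ≈ 5.31579
95% CI: 46.90000 ± 10.41894 ≈ (36.48106, 57.31894)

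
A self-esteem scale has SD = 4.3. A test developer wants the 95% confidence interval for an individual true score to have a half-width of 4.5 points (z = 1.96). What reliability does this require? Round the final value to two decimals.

Required SEM = 4.5 / 1.96 ≈ 2.2959
r = 1 − (2.2959/4.3)² ≈ 1 − 0.2851 ≈ 0.7149

0.71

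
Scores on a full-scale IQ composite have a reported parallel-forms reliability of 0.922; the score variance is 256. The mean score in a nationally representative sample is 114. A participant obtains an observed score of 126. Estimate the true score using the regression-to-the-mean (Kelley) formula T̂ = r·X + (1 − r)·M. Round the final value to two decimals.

T̂ = 0.9220(126) + 0.0780(114) ≈ 125.0640

125.06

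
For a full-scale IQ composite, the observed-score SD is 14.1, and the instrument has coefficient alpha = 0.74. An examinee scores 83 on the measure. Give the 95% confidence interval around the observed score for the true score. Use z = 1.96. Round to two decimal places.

[68.91, 97.09]

SEM = 14.1000 · √(1 − 0.7400) = 14.1000 · √0.2600 ≈ 14.1000 · 0.5099 ≈ 7.1896
Half-width = 1.96·7.1896 ≈ 14.0917
Interval: (68.9083, 97.0917)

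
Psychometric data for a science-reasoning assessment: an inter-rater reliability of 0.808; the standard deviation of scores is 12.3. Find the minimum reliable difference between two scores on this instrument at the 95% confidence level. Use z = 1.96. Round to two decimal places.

14.94

SEM = 12.3000 × √(1 − 0.8080) = 12.3000 × √0.1920 ≈ 12.3000 × 0.4382 ≈ 5.3896
SE_diff = SEM × √2 ≈ 5.3896 × 1.4142 ≈ 7.6220
Minimum reliable difference = 1.96 × SE_diff ≈ 1.96 × 7.6220 ≈ 14.9392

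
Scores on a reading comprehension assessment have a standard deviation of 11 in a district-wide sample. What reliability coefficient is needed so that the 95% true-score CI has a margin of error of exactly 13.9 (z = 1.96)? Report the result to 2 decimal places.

SEM needed = half-width / z = 13.9/1.96 ≈ 7.092
r = 1 − (SEM / SD)² = 1 − (7.092 / 11)² ≈ 1 − 0.416 ≈ 0.584

0.58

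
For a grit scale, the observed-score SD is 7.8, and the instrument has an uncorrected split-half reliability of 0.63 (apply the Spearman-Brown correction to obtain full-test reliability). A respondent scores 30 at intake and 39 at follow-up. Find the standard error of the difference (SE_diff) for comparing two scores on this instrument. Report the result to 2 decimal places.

5.26

r_full = 2·0.63 / (1 + 0.63) ≃ 0.7730
SEM = 7.8000 · √(1 − 0.7730) = 7.8000 · √0.2270 ≃ 7.8000 · 0.4764 ≃ 3.7162
SE_diff = SEM · √2 ≃ 3.7162 · 1.4142 ≃ 5.2555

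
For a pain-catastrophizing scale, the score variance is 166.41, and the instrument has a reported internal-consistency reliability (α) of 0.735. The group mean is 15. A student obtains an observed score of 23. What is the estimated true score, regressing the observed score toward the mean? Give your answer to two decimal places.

20.88

T̂ = 0.7350(23) + 0.2650(15) ≈ 20.8800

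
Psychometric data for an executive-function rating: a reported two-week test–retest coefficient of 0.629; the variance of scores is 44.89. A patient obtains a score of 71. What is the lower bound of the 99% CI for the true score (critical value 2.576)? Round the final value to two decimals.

SD = √44.89 = 6.7000
SEM = 6.7000·√(1 − 0.6290) ≈ 4.0810
Margin = 2.576 · 4.0810 ≈ 10.5125
Lower bound: 71 − 10.5125 = 60.4875

60.49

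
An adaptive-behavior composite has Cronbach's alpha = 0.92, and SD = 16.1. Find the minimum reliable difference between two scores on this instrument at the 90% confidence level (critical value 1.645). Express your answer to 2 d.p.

The standard error of measurement is 16.100·√(1 − 0.920) ≈ 16.100·0.283 ≈ 4.554.
SE_diff = SEM · √2 ≈ 4.554 · 1.414 ≈ 6.440
Smallest detectable difference = 1.645·6.440 ≈ 10.594

10.59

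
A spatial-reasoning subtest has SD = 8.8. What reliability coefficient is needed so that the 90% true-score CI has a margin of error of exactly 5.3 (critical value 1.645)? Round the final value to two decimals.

0.87

SEM needed = half-width / z = 5.3/1.645 ≃ 3.2219
Required reliability = 1 − (SEM/SD)² = 1 − 0.1340 ≃ 0.8660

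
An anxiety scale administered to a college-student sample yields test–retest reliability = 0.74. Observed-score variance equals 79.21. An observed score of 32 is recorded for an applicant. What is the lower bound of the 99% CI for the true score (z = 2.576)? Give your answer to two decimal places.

SD = √79.21 = 8.9000
SEM = 8.9000 · √(1 − 0.7400) = 8.9000 · √0.2600 ≈ 8.9000 · 0.5099 ≈ 4.5381
Margin = 2.576 · 4.5381 ≈ 11.6902
Lower bound: 32 − 11.6902 = 20.3098

20.31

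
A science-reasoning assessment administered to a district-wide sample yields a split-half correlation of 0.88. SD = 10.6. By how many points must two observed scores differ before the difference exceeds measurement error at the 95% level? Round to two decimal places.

Full-length reliability (Spearman-Brown) = 2(0.88)/(1+0.88) ≈ 0.9362
SEM = 10.6000 · √(1 − 0.9362) = 10.6000 · √0.0638 ≈ 10.6000 · 0.2526 ≈ 2.6780
SE_diff = SEM · √2 ≈ 2.6780 · 1.4142 ≈ 3.7873
Smallest detectable difference = 1.96·3.7873 ≈ 7.4232

7.42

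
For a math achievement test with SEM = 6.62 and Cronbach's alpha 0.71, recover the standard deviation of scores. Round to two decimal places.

12.29

SD = 6.62 / √(1 − 0.71) ≃ 12.293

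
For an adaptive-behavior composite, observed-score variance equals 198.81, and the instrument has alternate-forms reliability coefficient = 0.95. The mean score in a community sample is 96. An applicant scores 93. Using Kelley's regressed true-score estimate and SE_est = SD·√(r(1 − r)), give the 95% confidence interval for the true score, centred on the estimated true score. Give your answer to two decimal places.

σ = 198.81^(1/2) = 14.100
T̂ = r·X + (1 − r)·M = 0.950×93 + 0.050×96 = 88.350 + 4.800 ≈ 93.150
SE_est = SD × √(r(1 − r)) = 14.100 × √0.048 ≈ 14.100 × 0.218 ≈ 3.073
95% CI: 93.150 ± 6.023 ≈ (87.127, 99.173)

[87.13, 99.17]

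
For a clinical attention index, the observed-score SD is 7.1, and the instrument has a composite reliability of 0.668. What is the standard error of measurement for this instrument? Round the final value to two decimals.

4.09

The standard error of measurement is 7.100×√(1 − 0.668) ≈ 7.100×0.576 ≈ 4.091.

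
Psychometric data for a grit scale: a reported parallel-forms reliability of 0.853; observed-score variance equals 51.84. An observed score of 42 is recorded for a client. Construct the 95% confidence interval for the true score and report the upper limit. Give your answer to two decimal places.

σ = 51.84^(1/2) = 7.2000
The standard error of measurement is 7.2000×√(1 − 0.8530) ≈ 7.2000×0.3834 ≈ 2.7605.
Margin = 1.96 × 2.7605 ≈ 5.4106
Upper limit = 42 + 5.4106 ≈ 47.4106

47.41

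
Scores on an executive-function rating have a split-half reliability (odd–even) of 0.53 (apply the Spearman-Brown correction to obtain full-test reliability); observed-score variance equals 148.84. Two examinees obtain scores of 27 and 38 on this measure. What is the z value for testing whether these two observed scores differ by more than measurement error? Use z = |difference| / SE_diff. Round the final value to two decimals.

1.15

SD = √148.84 = 12.200
r_full = 2·0.53 / (1 + 0.53) ≃ 0.693
SEM = 12.200 × √(1 − 0.693) = 12.200 × √0.307 ≃ 12.200 × 0.554 ≃ 6.762
SE_diff = √2 × SEM ≃ 9.563
z = |27 − 38| / 9.563 = 11 / 9.563 ≃ 1.150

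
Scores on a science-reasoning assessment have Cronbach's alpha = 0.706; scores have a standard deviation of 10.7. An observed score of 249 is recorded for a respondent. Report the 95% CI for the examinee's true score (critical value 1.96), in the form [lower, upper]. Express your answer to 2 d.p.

SEM = 10.7000 · √(1 − 0.7060) = 10.7000 · √0.2940 ≈ 10.7000 · 0.5422 ≈ 5.8017
Half-width = 1.96·5.8017 ≈ 11.3714
95% CI: 249 ± 11.3714 = [237.6286, 260.3714]

[237.63, 260.37]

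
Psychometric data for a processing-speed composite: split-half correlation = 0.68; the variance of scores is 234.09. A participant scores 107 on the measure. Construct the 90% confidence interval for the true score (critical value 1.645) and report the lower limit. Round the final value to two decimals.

SD = √234.09 = 15.300
Spearman-Brown: r = 2(0.68) / (1 + 0.68) = 1.360 / 1.680 ≈ 0.810
SEM = 15.300 * √(1 − 0.810) = 15.300 * √0.190 ≈ 15.300 * 0.436 ≈ 6.677
Half-width = 1.645*6.677 ≈ 10.984
Lower limit = 107 − 10.984 ≈ 96.016

96.02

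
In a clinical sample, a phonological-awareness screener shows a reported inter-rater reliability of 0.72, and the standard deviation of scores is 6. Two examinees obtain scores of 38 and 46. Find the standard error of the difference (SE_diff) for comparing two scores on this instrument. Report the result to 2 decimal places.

4.49

The standard error of measurement is 6.00000×√(1 − 0.72000) ≈ 6.00000×0.52915 ≈ 3.17490.
SE_diff = √2 × SEM ≈ 4.48999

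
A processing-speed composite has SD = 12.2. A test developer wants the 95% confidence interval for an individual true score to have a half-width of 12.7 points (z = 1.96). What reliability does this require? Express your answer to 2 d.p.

0.72

Required SEM = 12.7 / 1.96 ≈ 6.47959
Required reliability = 1 − (SEM/SD)² = 1 − 0.28208 ≈ 0.71792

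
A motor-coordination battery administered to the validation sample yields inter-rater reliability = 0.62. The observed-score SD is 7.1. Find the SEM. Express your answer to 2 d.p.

4.38

SEM = 7.100*√(1 − 0.620) ≃ 4.377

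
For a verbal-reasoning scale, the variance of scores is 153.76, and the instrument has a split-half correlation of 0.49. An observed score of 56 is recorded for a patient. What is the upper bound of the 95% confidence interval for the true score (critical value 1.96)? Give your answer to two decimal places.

SD = √153.76 = 12.4000
Spearman-Brown: r = 2(0.49) / (1 + 0.49) = 0.9800 / 1.4900 ≈ 0.6577
The standard error of measurement is 12.4000×√(1 − 0.6577) ≈ 12.4000×0.5850 ≈ 7.2546.
1.96 × SEM ≈ 14.2190
Upper bound: 56 + 14.2190 = 70.2190

70.22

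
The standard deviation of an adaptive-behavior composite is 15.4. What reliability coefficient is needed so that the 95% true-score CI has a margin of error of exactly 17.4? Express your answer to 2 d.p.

0.67

Required SEM = 17.4 / 1.96 ≈ 8.8776
Required reliability = 1 − (SEM/SD)² = 1 − 0.3323 ≈ 0.6677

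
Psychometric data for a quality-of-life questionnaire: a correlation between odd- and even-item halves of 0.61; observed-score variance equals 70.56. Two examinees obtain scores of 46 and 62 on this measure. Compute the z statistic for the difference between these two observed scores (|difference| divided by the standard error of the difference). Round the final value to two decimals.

2.74

SD = √70.56 = 8.4000
r_full = 2·0.61 / (1 + 0.61) ≈ 0.7578
The standard error of measurement is 8.4000*√(1 − 0.7578) ≈ 8.4000*0.4922 ≈ 4.1343.
Standard error of the difference = 4.1343·√2 ≈ 5.8467
z = |46 − 62| / 5.8467 = 16 / 5.8467 ≈ 2.7366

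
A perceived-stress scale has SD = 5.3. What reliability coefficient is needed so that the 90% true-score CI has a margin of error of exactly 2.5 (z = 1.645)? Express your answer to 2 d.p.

Required SEM = 2.5 / 1.645 ≈ 1.520
Required reliability = 1 − (SEM/SD)² = 1 − 0.082 ≈ 0.918

0.92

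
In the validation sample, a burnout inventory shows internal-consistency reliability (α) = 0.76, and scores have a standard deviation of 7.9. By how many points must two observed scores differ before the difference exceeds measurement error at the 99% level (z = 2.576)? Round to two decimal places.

SEM = 7.900 × √(1 − 0.760) = 7.900 × √0.240 ≃ 7.900 × 0.490 ≃ 3.870
Standard error of the difference = 3.870·√2 ≃ 5.473
Smallest detectable difference = 2.576×5.473 ≃ 14.099

14.10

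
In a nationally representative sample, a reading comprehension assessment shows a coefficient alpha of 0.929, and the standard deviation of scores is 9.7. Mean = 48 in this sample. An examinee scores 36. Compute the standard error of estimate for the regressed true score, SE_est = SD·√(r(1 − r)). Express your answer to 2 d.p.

SE_est = SD * √(r(1 − r)) = 9.700 * √0.066 ≈ 9.700 * 0.257 ≈ 2.491

2.49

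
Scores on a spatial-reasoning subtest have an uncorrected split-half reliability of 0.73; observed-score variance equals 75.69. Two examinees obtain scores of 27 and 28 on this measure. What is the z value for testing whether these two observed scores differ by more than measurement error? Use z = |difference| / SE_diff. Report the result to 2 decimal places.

0.21

σ = 75.69^(1/2) = 8.7000
Spearman-Brown: r = 2(0.73) / (1 + 0.73) = 1.4600 / 1.7300 ≈ 0.8439
SEM = 8.7000 × √(1 − 0.8439) = 8.7000 × √0.1561 ≈ 8.7000 × 0.3951 ≈ 3.4370
SE_diff = √2 × SEM ≈ 4.8606
z = |27 − 28| / 4.8606 = 1 / 4.8606 ≈ 0.2057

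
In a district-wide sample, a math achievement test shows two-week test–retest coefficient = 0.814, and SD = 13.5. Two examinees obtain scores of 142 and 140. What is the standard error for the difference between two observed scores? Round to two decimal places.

8.23

SEM = 13.5000 * √(1 − 0.8140) = 13.5000 * √0.1860 ≈ 13.5000 * 0.4313 ≈ 5.8222
SE_diff = SEM * √2 ≈ 5.8222 * 1.4142 ≈ 8.2339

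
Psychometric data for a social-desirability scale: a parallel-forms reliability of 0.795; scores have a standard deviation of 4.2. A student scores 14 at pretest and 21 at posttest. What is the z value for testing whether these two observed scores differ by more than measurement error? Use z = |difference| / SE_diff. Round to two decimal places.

SEM = 4.2000 · √(1 − 0.7950) = 4.2000 · √0.2050 ≈ 4.2000 · 0.4528 ≈ 1.9016
SE_diff = √2 · SEM ≈ 2.6893
z = |14 − 21| / 2.6893 = 7 / 2.6893 ≈ 2.6029

2.60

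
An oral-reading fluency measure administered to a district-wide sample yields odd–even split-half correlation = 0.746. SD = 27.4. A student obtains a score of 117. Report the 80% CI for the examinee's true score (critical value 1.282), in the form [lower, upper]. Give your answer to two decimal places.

Full-length reliability (Spearman-Brown) = 2(0.746)/(1+0.746) ≈ 0.8545
SEM = 27.4000×√(1 − 0.8545) ≈ 10.4507
Half-width = 1.282×10.4507 ≈ 13.3978
CI = 117 ± 13.3978 → [103.6022, 130.3978]

[103.60, 130.40]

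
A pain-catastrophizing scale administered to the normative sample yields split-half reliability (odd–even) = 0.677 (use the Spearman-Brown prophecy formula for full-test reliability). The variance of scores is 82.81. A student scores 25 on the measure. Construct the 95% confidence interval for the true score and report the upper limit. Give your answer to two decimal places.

32.83

SD = √82.81 = 9.100
r_full = 2·0.677 / (1 + 0.677) ≃ 0.807
SEM = 9.100*√(1 − 0.807) ≃ 3.994
Half-width = 1.96*3.994 ≃ 7.828
Upper limit = 25 + 7.828 ≃ 32.828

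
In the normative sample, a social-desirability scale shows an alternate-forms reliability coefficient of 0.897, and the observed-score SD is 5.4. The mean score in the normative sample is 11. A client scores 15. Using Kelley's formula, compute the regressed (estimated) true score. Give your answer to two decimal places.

14.59

Estimated true score = 0.8970·15 + (1 − 0.8970)·11 ≈ 14.5880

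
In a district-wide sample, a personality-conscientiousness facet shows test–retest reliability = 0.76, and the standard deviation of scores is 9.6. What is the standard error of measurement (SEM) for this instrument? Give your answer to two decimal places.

SEM = 9.6000 × √(1 − 0.7600) = 9.6000 × √0.2400 ≃ 9.6000 × 0.4899 ≃ 4.7030

4.70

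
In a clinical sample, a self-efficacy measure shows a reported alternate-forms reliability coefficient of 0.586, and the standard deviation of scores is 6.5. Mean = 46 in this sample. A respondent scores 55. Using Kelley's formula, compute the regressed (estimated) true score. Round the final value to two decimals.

51.27

Estimated true score = 0.5860*55 + (1 − 0.5860)*46 ≃ 51.2740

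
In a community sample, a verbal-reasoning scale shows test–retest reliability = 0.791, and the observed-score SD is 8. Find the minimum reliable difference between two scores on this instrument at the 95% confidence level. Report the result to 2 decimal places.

SEM = 8.00000 · √(1 − 0.79100) = 8.00000 · √0.20900 ≃ 8.00000 · 0.45717 ≃ 3.65732
Standard error of the difference = 3.65732·√2 ≃ 5.17223
Minimum reliable difference = 1.96 · SE_diff ≃ 1.96 · 5.17223 ≃ 10.13758

10.14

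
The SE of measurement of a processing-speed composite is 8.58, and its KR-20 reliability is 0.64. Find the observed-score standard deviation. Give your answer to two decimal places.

σ = SEM·(1 − r)^(−1/2) ≈ 8.58*1.6667 ≈ 14.3000

14.30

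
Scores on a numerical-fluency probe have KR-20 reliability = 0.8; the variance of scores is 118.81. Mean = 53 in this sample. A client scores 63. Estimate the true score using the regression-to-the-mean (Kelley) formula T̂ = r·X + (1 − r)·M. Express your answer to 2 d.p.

61.00

T̂ = r·X + (1 − r)·M = 0.8000×63 + 0.2000×53 = 50.4000 + 10.6000 ≃ 61.0000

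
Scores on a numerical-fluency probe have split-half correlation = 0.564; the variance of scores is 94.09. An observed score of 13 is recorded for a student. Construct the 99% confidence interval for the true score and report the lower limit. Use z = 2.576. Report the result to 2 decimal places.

σ = 94.09^(1/2) = 9.700
r_full = 2·0.564 / (1 + 0.564) ≃ 0.721
SEM = 9.700 × √(1 − 0.721) = 9.700 × √0.279 ≃ 9.700 × 0.528 ≃ 5.121
Half-width = 2.576×5.121 ≃ 13.193
Lower bound: 13 − 13.193 = -0.193

-0.19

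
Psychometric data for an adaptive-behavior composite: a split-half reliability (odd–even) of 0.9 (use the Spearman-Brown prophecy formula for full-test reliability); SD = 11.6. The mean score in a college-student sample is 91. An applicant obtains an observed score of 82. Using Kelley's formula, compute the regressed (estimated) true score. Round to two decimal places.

r_full = 2·0.9 / (1 + 0.9) ≈ 0.9474
T̂ = r·X + (1 − r)·M = 0.9474·82 + 0.0526·91 ≈ 77.6842 + 4.7895 ≈ 82.4737

82.47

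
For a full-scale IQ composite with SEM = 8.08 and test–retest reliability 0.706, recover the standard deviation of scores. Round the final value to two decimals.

14.90

σ = SEM·(1 − r)^(−1/2) ≈ 8.08*1.8443 ≈ 14.9018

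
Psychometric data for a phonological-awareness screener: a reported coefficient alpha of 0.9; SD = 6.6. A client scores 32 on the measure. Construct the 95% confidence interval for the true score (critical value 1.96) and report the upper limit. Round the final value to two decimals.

SEM = 6.6000*√(1 − 0.9000) ≃ 2.0871
1.96 * SEM ≃ 4.0907
Upper limit = 32 + 4.0907 ≃ 36.0907

36.09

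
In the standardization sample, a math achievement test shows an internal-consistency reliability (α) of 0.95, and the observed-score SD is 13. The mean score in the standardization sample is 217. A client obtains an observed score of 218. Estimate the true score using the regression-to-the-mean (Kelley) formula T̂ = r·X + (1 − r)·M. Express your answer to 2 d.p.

217.95

T̂ = 0.950(218) + 0.050(217) ≃ 217.950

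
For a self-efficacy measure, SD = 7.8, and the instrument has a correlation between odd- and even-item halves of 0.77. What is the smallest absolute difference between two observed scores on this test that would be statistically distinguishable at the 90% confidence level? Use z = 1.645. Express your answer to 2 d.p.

6.54

Spearman-Brown: r = 2(0.77) / (1 + 0.77) = 1.5400 / 1.7700 ≈ 0.8701
SEM = 7.8000 * √(1 − 0.8701) = 7.8000 * √0.1299 ≈ 7.8000 * 0.3605 ≈ 2.8117
SE_diff = SEM * √2 ≈ 2.8117 * 1.4142 ≈ 3.9764
Minimum reliable difference = 1.645 * SE_diff ≈ 1.645 * 3.9764 ≈ 6.5411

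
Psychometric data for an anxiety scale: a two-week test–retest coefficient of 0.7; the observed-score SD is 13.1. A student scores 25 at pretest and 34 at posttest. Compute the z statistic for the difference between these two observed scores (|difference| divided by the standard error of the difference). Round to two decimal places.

0.89

SEM = 13.1000 · √(1 − 0.7000) = 13.1000 · √0.3000 ≈ 13.1000 · 0.5477 ≈ 7.1752
Standard error of the difference = 7.1752·√2 ≈ 10.1472
z = |25 − 34| / 10.1472 = 9 / 10.1472 ≈ 0.8869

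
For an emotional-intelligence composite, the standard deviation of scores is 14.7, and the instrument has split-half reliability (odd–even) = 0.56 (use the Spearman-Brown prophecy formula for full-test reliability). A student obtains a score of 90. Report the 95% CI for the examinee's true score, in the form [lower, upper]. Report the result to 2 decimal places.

[74.70, 105.30]

Spearman-Brown: r = 2(0.56) / (1 + 0.56) = 1.12000 / 1.56000 ≈ 0.71795
SEM = 14.70000 · √(1 − 0.71795) = 14.70000 · √0.28205 ≈ 14.70000 · 0.53109 ≈ 7.80695
1.96 · SEM ≈ 15.30162
CI = 90 ± 15.30162 → [74.69838, 105.30162]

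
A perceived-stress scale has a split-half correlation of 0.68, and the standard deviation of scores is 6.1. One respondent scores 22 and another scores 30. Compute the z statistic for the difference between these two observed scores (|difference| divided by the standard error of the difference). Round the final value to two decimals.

r_full = 2·0.68 / (1 + 0.68) ≈ 0.8095
SEM = 6.1000×√(1 − 0.8095) ≈ 2.6623
SE_diff = SEM × √2 ≈ 2.6623 × 1.4142 ≈ 3.7650
z = 8 / 3.7650 ≈ 2.1248

2.12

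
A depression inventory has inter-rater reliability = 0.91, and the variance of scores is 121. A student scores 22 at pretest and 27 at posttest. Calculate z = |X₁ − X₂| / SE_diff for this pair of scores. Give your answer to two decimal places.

SD = √121 = 11.0000
SEM = 11.0000×√(1 − 0.9100) ≈ 3.3000
SE_diff = √2 × SEM ≈ 4.6669
z = |22 − 27| / 4.6669 = 5 / 4.6669 ≈ 1.0714

1.07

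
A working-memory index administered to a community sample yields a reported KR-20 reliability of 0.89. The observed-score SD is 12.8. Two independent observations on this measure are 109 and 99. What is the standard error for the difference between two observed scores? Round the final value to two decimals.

6.00

The standard error of measurement is 12.8000×√(1 − 0.8900) ≈ 12.8000×0.3317 ≈ 4.2453.
SE_diff = SEM × √2 ≈ 4.2453 × 1.4142 ≈ 6.0037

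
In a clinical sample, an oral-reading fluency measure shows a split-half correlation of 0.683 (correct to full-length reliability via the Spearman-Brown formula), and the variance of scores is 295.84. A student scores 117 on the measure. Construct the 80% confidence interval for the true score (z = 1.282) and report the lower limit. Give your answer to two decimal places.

107.43

SD = √295.84 ≈ 17.200
Spearman-Brown: r = 2(0.683) / (1 + 0.683) = 1.366 / 1.683 ≈ 0.812
SEM = 17.200 * √(1 − 0.812) = 17.200 * √0.188 ≈ 17.200 * 0.434 ≈ 7.465
Margin = 1.282 * 7.465 ≈ 9.570
Lower bound: 117 − 9.570 = 107.430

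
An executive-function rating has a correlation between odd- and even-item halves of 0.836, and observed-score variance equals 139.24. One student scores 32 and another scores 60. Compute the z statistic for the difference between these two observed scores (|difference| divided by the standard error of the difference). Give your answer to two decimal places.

5.61

SD = √139.24 = 11.8000
Full-length reliability (Spearman-Brown) = 2(0.836)/(1+0.836) ≃ 0.9107
The standard error of measurement is 11.8000×√(1 − 0.9107) ≃ 11.8000×0.2989 ≃ 3.5267.
Standard error of the difference = 3.5267·√2 ≃ 4.9875
z = |32 − 60| / 4.9875 = 28 / 4.9875 ≃ 5.6140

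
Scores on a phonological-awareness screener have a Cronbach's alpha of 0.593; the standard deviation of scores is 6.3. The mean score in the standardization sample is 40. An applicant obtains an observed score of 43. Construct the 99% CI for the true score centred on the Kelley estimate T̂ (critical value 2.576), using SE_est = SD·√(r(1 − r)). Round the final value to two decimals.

T̂ = r·X + (1 − r)·M = 0.59300·43 + 0.40700·40 = 25.49900 + 16.28000 ≃ 41.77900
SE_est = SD · √(r(1 − r)) = 6.30000 · √0.24135 ≃ 6.30000 · 0.49127 ≃ 3.09503
99% CI: 41.77900 ± 7.97280 ≃ (33.80620, 49.75180)

[33.81, 49.75]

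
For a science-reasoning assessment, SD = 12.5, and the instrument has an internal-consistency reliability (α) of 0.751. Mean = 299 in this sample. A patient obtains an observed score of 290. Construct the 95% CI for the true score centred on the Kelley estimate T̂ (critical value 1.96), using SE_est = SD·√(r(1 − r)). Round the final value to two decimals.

T̂ = r·X + (1 − r)·M = 0.7510*290 + 0.2490*299 = 217.7900 + 74.4510 ≃ 292.2410
SE_est = SD * √(r(1 − r)) = 12.5000 * √0.1870 ≃ 12.5000 * 0.4324 ≃ 5.4054
CI = 292.2410 ± 1.96 * 5.4054 → [281.6464, 302.8356]

[281.65, 302.84]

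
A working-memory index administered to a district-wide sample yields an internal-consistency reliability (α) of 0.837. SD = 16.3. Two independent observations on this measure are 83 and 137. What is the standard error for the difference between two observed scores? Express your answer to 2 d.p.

The standard error of measurement is 16.3000×√(1 − 0.8370) ≃ 16.3000×0.4037 ≃ 6.5808.
SE_diff = SEM × √2 ≃ 6.5808 × 1.4142 ≃ 9.3067

9.31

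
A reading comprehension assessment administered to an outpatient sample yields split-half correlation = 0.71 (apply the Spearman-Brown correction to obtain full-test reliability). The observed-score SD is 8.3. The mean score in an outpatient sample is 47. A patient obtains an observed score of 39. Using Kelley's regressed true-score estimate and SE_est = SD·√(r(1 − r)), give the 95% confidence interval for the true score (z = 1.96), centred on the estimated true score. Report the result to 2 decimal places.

Spearman-Brown: r = 2(0.71) / (1 + 0.71) = 1.420 / 1.710 ≃ 0.830
T̂ = r·X + (1 − r)·M = 0.830×39 + 0.170×47 ≃ 32.386 + 7.971 ≃ 40.357
SE_est = SD × √(r(1 − r)) = 8.300 × √0.141 ≃ 8.300 × 0.375 ≃ 3.115
CI = 40.357 ± 1.96 × 3.115 → [34.252, 46.462]

[34.25, 46.46]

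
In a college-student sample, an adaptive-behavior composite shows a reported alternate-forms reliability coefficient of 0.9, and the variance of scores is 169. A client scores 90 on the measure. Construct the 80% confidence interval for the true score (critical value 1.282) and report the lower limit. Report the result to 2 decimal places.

SD = √169 ≃ 13.0000
The standard error of measurement is 13.0000×√(1 − 0.9000) ≃ 13.0000×0.3162 ≃ 4.1110.
1.282 × SEM ≃ 5.2703
Lower limit = 90 − 5.2703 ≃ 84.7297

84.73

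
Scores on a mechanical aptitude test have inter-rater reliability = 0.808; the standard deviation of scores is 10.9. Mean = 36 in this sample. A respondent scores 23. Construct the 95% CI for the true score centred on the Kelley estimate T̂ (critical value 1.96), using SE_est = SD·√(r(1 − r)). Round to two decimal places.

[17.08, 33.91]

T̂ = 0.80800(23) + 0.19200(36) ≈ 25.49600
SE_est = SD * √(r(1 − r)) = 10.90000 * √0.15514 ≈ 10.90000 * 0.39387 ≈ 4.29322
CI = 25.49600 ± 1.96 * 4.29322 → [17.08130, 33.91070]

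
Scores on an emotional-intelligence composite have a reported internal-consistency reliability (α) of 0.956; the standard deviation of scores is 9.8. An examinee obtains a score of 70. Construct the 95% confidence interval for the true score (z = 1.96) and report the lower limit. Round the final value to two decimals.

65.97

SEM = 9.8000 · √(1 − 0.9560) = 9.8000 · √0.0440 ≈ 9.8000 · 0.2098 ≈ 2.0557
1.96 · SEM ≈ 4.0291
Lower bound: 70 − 4.0291 = 65.9709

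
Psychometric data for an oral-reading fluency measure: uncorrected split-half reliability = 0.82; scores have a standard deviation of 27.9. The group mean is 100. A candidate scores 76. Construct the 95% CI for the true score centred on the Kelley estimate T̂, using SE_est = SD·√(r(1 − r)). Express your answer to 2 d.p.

Spearman-Brown: r = 2(0.82) / (1 + 0.82) = 1.64000 / 1.82000 ≈ 0.90110
T̂ = r·X + (1 − r)·M = 0.90110·76 + 0.09890·100 ≈ 68.48352 + 9.89011 ≈ 78.37363
SE_est = SD · √(r(1 − r)) = 27.90000 · √0.08912 ≈ 27.90000 · 0.29853 ≈ 8.32896
CI = 78.37363 ± 1.96 · 8.32896 → [62.04886, 94.69840]

[62.05, 94.70]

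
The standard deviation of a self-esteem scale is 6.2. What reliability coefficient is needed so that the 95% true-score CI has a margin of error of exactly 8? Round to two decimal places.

SEM needed = half-width / z = 8/1.96 ≈ 4.08163
r = 1 − (SEM / SD)² = 1 − (4.08163 / 6.2)² ≈ 1 − 0.43340 ≈ 0.56660

0.57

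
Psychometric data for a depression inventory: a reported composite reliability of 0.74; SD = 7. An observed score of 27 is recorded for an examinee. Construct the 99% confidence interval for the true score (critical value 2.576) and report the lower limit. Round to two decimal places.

SEM = 7.000 * √(1 − 0.740) = 7.000 * √0.260 ≈ 7.000 * 0.510 ≈ 3.569
Margin = 2.576 * 3.569 ≈ 9.195
Lower bound: 27 − 9.195 = 17.805

17.81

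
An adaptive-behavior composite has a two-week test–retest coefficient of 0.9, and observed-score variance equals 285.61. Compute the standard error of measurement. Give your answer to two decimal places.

5.34

SD = √285.61 ≃ 16.90000
SEM = 16.90000 · √(1 − 0.90000) = 16.90000 · √0.10000 ≃ 16.90000 · 0.31623 ≃ 5.34425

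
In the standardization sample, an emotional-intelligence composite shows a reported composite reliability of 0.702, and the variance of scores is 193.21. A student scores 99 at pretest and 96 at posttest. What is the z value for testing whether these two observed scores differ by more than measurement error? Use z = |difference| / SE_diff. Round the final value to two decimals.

0.28

σ = 193.21^(1/2) = 13.90000
SEM = 13.90000·√(1 − 0.70200) ≈ 7.58792
SE_diff = √2 · SEM ≈ 10.73094
z = |99 − 96| / 10.73094 = 3 / 10.73094 ≈ 0.27957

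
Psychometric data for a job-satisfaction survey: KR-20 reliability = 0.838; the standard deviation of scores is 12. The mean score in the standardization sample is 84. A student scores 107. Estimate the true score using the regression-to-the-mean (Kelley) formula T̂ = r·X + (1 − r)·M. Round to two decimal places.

T̂ = 0.83800(107) + 0.16200(84) ≈ 103.27400

103.27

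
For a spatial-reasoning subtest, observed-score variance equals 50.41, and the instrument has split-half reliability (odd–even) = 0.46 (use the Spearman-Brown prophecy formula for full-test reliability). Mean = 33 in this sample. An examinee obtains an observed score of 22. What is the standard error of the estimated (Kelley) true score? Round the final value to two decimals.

3.43

σ = 50.41^(1/2) = 7.1000
Spearman-Brown: r = 2(0.46) / (1 + 0.46) = 0.9200 / 1.4600 ≃ 0.6301
SE_est = SD · √(r(1 − r)) = 7.1000 · √0.2331 ≃ 7.1000 · 0.4828 ≃ 3.4276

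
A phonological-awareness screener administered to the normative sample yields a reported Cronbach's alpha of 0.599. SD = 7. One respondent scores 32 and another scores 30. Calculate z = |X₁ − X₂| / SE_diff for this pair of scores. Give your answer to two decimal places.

SEM = 7.000×√(1 − 0.599) ≈ 4.433
SE_diff = √2 × SEM ≈ 6.269
z = |32 − 30| / 6.269 = 2 / 6.269 ≈ 0.319

0.32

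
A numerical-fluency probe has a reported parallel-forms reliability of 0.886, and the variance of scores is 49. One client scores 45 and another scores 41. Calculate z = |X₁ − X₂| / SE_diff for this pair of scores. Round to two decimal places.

SD = √49 ≃ 7.000
SEM = 7.000·√(1 − 0.886) ≃ 2.363
SE_diff = √2 · SEM ≃ 3.342
z = 4 / 3.342 ≃ 1.197

1.20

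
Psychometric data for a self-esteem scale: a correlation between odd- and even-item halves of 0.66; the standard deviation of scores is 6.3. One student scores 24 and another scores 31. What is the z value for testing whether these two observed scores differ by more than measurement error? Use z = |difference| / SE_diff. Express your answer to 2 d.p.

r_full = 2·0.66 / (1 + 0.66) ≈ 0.7952
SEM = 6.3000 * √(1 − 0.7952) = 6.3000 * √0.2048 ≈ 6.3000 * 0.4526 ≈ 2.8512
SE_diff = SEM * √2 ≈ 2.8512 * 1.4142 ≈ 4.0322
z = |24 − 31| / 4.0322 = 7 / 4.0322 ≈ 1.7360

1.74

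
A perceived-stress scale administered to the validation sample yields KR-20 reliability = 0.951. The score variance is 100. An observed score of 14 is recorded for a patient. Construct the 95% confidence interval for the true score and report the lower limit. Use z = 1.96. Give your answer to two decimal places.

9.66

SD = √100 ≈ 10.000
The standard error of measurement is 10.000·√(1 − 0.951) ≈ 10.000·0.221 ≈ 2.214.
Half-width = 1.96·2.214 ≈ 4.339
Lower limit = 14 − 4.339 ≈ 9.661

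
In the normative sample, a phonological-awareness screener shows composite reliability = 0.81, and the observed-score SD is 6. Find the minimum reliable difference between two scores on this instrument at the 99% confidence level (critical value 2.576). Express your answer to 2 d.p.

SEM = 6.000 * √(1 − 0.810) = 6.000 * √0.190 ≈ 6.000 * 0.436 ≈ 2.615
SE_diff = SEM * √2 ≈ 2.615 * 1.414 ≈ 3.699
Minimum reliable difference = 2.576 * SE_diff ≈ 2.576 * 3.699 ≈ 9.528

9.53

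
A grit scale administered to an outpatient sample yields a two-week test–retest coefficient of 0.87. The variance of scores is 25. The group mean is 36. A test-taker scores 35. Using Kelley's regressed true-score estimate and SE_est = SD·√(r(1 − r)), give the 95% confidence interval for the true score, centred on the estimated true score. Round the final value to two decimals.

SD = √25 = 5.000
Estimated true score = 0.870*35 + (1 − 0.870)*36 ≃ 35.130
SE_est = SD * √(r(1 − r)) = 5.000 * √0.113 ≃ 5.000 * 0.336 ≃ 1.682
95% CI: 35.130 ± 3.296 ≃ (31.834, 38.426)

[31.83, 38.43]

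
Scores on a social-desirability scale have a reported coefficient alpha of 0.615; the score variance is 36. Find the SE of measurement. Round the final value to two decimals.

SD = √36 ≃ 6.00000
SEM = 6.00000 × √(1 − 0.61500) = 6.00000 × √0.38500 ≃ 6.00000 × 0.62048 ≃ 3.72290

3.72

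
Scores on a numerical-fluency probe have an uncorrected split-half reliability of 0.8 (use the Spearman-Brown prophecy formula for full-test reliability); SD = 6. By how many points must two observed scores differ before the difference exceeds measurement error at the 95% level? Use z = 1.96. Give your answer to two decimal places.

r_full = 2·0.8 / (1 + 0.8) ≈ 0.88889
SEM = 6.00000*√(1 − 0.88889) ≈ 2.00000
Standard error of the difference = 2.00000·√2 ≈ 2.82843
Minimum reliable difference = 1.96 * SE_diff ≈ 1.96 * 2.82843 ≈ 5.54372

5.54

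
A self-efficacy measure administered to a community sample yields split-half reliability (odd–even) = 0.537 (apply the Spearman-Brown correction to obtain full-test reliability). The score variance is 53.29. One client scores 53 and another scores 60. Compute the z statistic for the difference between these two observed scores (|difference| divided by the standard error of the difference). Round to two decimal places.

SD = √53.29 ≃ 7.300
r_full = 2·0.537 / (1 + 0.537) ≃ 0.699
SEM = 7.300·√(1 − 0.699) ≃ 4.007
SE_diff = √2 · SEM ≃ 5.666
z = 7 / 5.666 ≃ 1.235

1.24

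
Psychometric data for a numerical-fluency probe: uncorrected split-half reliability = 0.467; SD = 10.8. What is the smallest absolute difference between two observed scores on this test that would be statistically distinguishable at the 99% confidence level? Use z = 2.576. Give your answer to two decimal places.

Full-length reliability (Spearman-Brown) = 2(0.467)/(1+0.467) ≈ 0.637
SEM = 10.800 · √(1 − 0.637) = 10.800 · √0.363 ≈ 10.800 · 0.603 ≈ 6.510
SE_diff = √2 · SEM ≈ 9.206
Smallest detectable difference = 2.576·9.206 ≈ 23.716

23.72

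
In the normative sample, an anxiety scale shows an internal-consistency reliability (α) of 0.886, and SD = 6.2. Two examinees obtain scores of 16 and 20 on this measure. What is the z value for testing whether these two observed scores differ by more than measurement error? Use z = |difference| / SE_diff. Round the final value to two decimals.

1.35

The standard error of measurement is 6.2000·√(1 − 0.8860) ≈ 6.2000·0.3376 ≈ 2.0934.
SE_diff = √2 · SEM ≈ 2.9605
z = 4 / 2.9605 ≈ 1.3511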